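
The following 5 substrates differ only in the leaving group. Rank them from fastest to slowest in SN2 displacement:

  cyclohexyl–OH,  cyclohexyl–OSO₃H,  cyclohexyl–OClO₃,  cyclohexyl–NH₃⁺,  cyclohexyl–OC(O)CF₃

With the same alkyl group throughout, only the leaving group differentiates the rates.
The more stable X⁻ (or X) is on its own — i.e. the weaker a base it is — the better a leaving group it makes.
cyclohexyl–OClO₃ loses ClO₄⁻: pKₐ(HClO₄) ≈ -10
cyclohexyl–OSO₃H loses HSO₄⁻: pKₐ(H₂SO₄) ≈ -3
cyclohexyl–OC(O)CF₃ loses CF₃COO⁻: pKₐ(CF₃COOH) ≈ 0.2
cyclohexyl–NH₃⁺ loses NH₃: pKₐ(NH₄⁺) ≈ 9.2
cyclohexyl–OH loses OH⁻: pKₐ(H₂O) ≈ 15.7

cyclohexyl–OClO₃ > cyclohexyl–OSO₃H > cyclohexyl–OC(O)CF₃ > cyclohexyl–NH₃⁺ > cyclohexyl–OH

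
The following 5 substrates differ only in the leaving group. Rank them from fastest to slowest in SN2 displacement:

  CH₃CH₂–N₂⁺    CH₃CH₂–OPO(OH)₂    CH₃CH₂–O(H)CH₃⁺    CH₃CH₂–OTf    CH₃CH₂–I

With the same alkyl group throughout, only the leaving group differentiates the rates.
The more stable X⁻ (or X) is on its own — i.e. the weaker a base it is — the better a leaving group it makes.
CH₃CH₂–N₂⁺ loses N₂: no meaningful conjugate acid; N₂ departs as an exceptionally stable neutral molecule
CH₃CH₂–OTf loses OTf⁻: pKₐ(CF₃SO₃H (triflic acid)) ≈ -14
CH₃CH₂–I loses I⁻: pKₐ(HI) ≈ -10
CH₃CH₂–O(H)CH₃⁺ loses R'OH: pKₐ(R'OH₂⁺) ≈ -2.4
CH₃CH₂–OPO(OH)₂ loses H₂PO₄⁻: pKₐ(H₃PO₄) ≈ 2.1

CH₃CH₂–N₂⁺ > CH₃CH₂–OTf > CH₃CH₂–I > CH₃CH₂–O(H)CH₃⁺ > CH₃CH₂–OPO(OH)₂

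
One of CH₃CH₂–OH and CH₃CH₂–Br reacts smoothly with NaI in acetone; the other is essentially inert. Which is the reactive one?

CH₃CH₂–Br

From CH₃CH₂–OH the departing group would be OH⁻ (pKₐ(H₂O) ≈ 15.7). Strong base; essentially never leaves without prior activation.
From CH₃CH₂–Br the leaving group is Br⁻ (pKₐ(HBr) ≈ -9). Weak base; good leaving group.
(In practice CH₃CH₂–Br is made from CH₃CH₂–OH by treatment with PBr₃, replacing the hydroxyl with bromide.)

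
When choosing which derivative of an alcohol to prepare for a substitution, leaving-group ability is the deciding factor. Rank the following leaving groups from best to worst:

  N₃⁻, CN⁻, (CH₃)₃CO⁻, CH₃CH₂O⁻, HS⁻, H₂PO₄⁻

A good leaving group is a weak base: the lower the pKₐ of its conjugate acid, the more readily it departs.
H₂PO₄⁻: pKₐ(H₃PO₄) ≈ 2.1 — moderate base; biological leaving group after further activation
N₃⁻: pKₐ(HN₃) ≈ 4.7 — linear, resonance-stabilised
HS⁻: pKₐ(H₂S) ≈ 7 — larger and more polarisable than the oxygen analogue
CN⁻: pKₐ(HCN) ≈ 9.2
CH₃CH₂O⁻: pKₐ(CH₃CH₂OH) ≈ 16 — strong base; alkoxides do not leave unassisted
(CH₃)₃CO⁻: pKₐ(t-BuOH) ≈ 18 — bulky, strongly basic alkoxide

H₂PO₄⁻ > N₃⁻ > HS⁻ > CN⁻ > CH₃CH₂O⁻ > (CH₃)₃CO⁻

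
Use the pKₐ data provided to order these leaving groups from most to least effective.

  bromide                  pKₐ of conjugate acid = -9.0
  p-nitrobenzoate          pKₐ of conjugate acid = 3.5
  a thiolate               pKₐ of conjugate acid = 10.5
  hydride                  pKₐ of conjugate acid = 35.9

bromide > p-nitrobenzoate > a thiolate > hydride

Lower conjugate-acid pKₐ ⇒ weaker base ⇒ better leaving group.
Sorting by the given values: bromide (-9.0), p-nitrobenzoate (3.5), a thiolate (10.5), hydride (35.9).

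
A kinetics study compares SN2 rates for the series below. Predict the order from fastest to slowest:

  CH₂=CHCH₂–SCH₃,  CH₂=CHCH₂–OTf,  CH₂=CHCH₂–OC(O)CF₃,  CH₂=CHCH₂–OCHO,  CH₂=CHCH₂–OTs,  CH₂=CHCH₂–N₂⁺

Same R in every case — rank the leaving groups.
The more stable X⁻ (or X) is on its own — i.e. the weaker a base it is — the better a leaving group it makes.
CH₂=CHCH₂–N₂⁺ loses N₂: no meaningful conjugate acid; N₂ departs as an exceptionally stable neutral molecule
CH₂=CHCH₂–OTf loses OTf⁻: pKₐ(CF₃SO₃H (triflic acid)) ≈ -14
CH₂=CHCH₂–OTs loses OTs⁻: pKₐ(p-CH₃C₆H₄SO₃H (TsOH)) ≈ -2.8
CH₂=CHCH₂–OC(O)CF₃ loses CF₃COO⁻: pKₐ(CF₃COOH) ≈ 0.2
CH₂=CHCH₂–OCHO loses HCOO⁻: pKₐ(HCOOH) ≈ 3.8
CH₂=CHCH₂–SCH₃ loses RS⁻: pKₐ(RSH (a thiol)) ≈ 10.5

CH₂=CHCH₂–N₂⁺ > CH₂=CHCH₂–OTf > CH₂=CHCH₂–OTs > CH₂=CHCH₂–OC(O)CF₃ > CH₂=CHCH₂–OCHO > CH₂=CHCH₂–SCH₃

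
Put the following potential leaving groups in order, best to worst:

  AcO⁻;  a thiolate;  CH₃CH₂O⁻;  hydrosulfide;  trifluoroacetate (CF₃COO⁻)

Rank by basicity of the departing species: weakest base leaves most easily.
trifluoroacetate (CF₃COO⁻): pKₐ(CF₃COOH) ≈ 0.2
AcO⁻: pKₐ(CH₃COOH) ≈ 4.8 — resonance-stabilised but still a weak base
hydrosulfide: pKₐ(H₂S) ≈ 7
a thiolate: pKₐ(RSH (a thiol)) ≈ 10.5
CH₃CH₂O⁻: pKₐ(CH₃CH₂OH) ≈ 16 — strong base; alkoxides do not leave unassisted

trifluoroacetate (CF₃COO⁻) > AcO⁻ > hydrosulfide > a thiolate > CH₃CH₂O⁻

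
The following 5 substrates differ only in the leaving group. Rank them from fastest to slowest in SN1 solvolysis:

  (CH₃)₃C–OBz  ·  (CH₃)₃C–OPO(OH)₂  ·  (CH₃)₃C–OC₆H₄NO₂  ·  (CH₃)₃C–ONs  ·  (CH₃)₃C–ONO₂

Same R in every case — rank the leaving groups.
Rank by basicity of the departing species: weakest base leaves most easily.
(CH₃)₃C–ONs loses ONs⁻: pKₐ(p-O₂NC₆H₄SO₃H) ≈ -3.5
(CH₃)₃C–ONO₂ loses NO₃⁻: pKₐ(HNO₃) ≈ -1.3
(CH₃)₃C–OPO(OH)₂ loses H₂PO₄⁻: pKₐ(H₃PO₄) ≈ 2.1
(CH₃)₃C–OBz loses PhCOO⁻: pKₐ(C₆H₅COOH) ≈ 4.2
(CH₃)₃C–OC₆H₄NO₂ loses p-O₂N–C₆H₄–O⁻: pKₐ(p-nitrophenol) ≈ 7.2

(CH₃)₃C–ONs > (CH₃)₃C–ONO₂ > (CH₃)₃C–OPO(OH)₂ > (CH₃)₃C–OBz > (CH₃)₃C–OC₆H₄NO₂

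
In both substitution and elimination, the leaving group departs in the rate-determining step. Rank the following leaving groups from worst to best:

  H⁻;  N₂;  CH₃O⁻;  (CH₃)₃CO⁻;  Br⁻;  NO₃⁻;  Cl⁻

H⁻ < (CH₃)₃CO⁻ < CH₃O⁻ < NO₃⁻ < Cl⁻ < Br⁻ < N₂

Leaving-group ability tracks the stability of the departed species; conjugate-acid pKₐ is the usual yardstick (lower pKₐ → better LG).
N₂: no meaningful conjugate acid; N₂ departs as an exceptionally stable neutral molecule
Br⁻: pKₐ(HBr) ≈ -9
Cl⁻: pKₐ(HCl) ≈ -7 — moderately weak base
NO₃⁻: pKₐ(HNO₃) ≈ -1.3 — resonance-delocalised over three oxygens
CH₃O⁻: pKₐ(CH₃OH) ≈ 15.5 — strong base; alkoxides do not leave unassisted
(CH₃)₃CO⁻: pKₐ(t-BuOH) ≈ 18
H⁻: pKₐ(H₂) ≈ 36
Listed from poorest to best leaving group as asked.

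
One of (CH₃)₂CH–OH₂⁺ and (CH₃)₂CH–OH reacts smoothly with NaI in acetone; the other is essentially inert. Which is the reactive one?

(CH₃)₂CH–OH₂⁺

From (CH₃)₂CH–OH the departing group would be OH⁻ (pKₐ(H₂O) ≈ 15.7). Strong base; essentially never leaves without prior activation.
From (CH₃)₂CH–OH₂⁺ the leaving group is H₂O (pKₐ(H₃O⁺) ≈ -1.7). Neutral; leaves from a protonated alcohol (R–OH₂⁺).
(In practice (CH₃)₂CH–OH₂⁺ is made from (CH₃)₂CH–OH by protonation with strong acid, converting the leaving group from hydroxide to neutral water.)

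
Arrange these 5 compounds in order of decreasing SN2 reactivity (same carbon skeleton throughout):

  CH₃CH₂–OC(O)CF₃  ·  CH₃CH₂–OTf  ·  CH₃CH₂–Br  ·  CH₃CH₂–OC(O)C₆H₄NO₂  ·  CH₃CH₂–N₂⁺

CH₃CH₂–N₂⁺ > CH₃CH₂–OTf > CH₃CH₂–Br > CH₃CH₂–OC(O)CF₃ > CH₃CH₂–OC(O)C₆H₄NO₂

With the same alkyl group throughout, only the leaving group differentiates the rates.
A good leaving group is a weak base: the lower the pKₐ of its conjugate acid, the more readily it departs.
CH₃CH₂–N₂⁺ loses N₂: no meaningful conjugate acid; N₂ departs as an exceptionally stable neutral molecule
CH₃CH₂–OTf loses OTf⁻: pKₐ(CF₃SO₃H (triflic acid)) ≈ -14
CH₃CH₂–Br loses Br⁻: pKₐ(HBr) ≈ -9
CH₃CH₂–OC(O)CF₃ loses CF₃COO⁻: pKₐ(CF₃COOH) ≈ 0.2
CH₃CH₂–OC(O)C₆H₄NO₂ loses p-O₂N–C₆H₄–COO⁻: pKₐ(p-nitrobenzoic acid) ≈ 3.4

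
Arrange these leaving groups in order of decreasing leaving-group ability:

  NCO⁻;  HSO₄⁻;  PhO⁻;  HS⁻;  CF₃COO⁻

HSO₄⁻: pKₐ(H₂SO₄) ≈ -3 — conjugate base of a strong mineral acid
CF₃COO⁻: pKₐ(CF₃COOH) ≈ 0.2 — strongly electron-withdrawing CF₃ stabilises the carboxylate
NCO⁻: pKₐ(HOCN) ≈ 3.5 — resonance between N and O
HS⁻: pKₐ(H₂S) ≈ 7
PhO⁻: pKₐ(C₆H₅OH (phenol)) ≈ 10 — resonance into the ring helps, but still a poor LG

HSO₄⁻ > CF₃COO⁻ > NCO⁻ > HS⁻ > PhO⁻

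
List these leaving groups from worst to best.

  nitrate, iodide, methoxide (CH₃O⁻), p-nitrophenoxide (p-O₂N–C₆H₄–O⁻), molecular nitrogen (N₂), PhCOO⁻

A good leaving group is a weak base: the lower the pKₐ of its conjugate acid, the more readily it departs.
molecular nitrogen (N₂): no meaningful conjugate acid; N₂ departs as an exceptionally stable neutral molecule
iodide: pKₐ(HI) ≈ -10 — large, highly polarisable; very weak base
nitrate: pKₐ(HNO₃) ≈ -1.3 — resonance-delocalised over three oxygens
PhCOO⁻: pKₐ(C₆H₅COOH) ≈ 4.2 — aryl carboxylate
p-nitrophenoxide (p-O₂N–C₆H₄–O⁻): pKₐ(p-nitrophenol) ≈ 7.2 — nitro group delocalises the charge; the classic chromogenic LG
methoxide (CH₃O⁻): pKₐ(CH₃OH) ≈ 15.5
The question asks for worst first, so the sequence is read in increasing leaving-group ability.

methoxide (CH₃O⁻) < p-nitrophenoxide (p-O₂N–C₆H₄–O⁻) < PhCOO⁻ < nitrate < iodide < molecular nitrogen (N₂)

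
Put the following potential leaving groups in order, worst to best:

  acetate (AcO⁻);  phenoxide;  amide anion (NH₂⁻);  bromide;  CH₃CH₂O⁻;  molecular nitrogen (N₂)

amide anion (NH₂⁻) < CH₃CH₂O⁻ < phenoxide < acetate (AcO⁻) < bromide < molecular nitrogen (N₂)

Leaving-group ability tracks the stability of the departed species; conjugate-acid pKₐ is the usual yardstick (lower pKₐ → better LG).
molecular nitrogen (N₂): no meaningful conjugate acid; N₂ departs as an exceptionally stable neutral molecule
bromide: pKₐ(HBr) ≈ -9
acetate (AcO⁻): pKₐ(CH₃COOH) ≈ 4.8
phenoxide: pKₐ(C₆H₅OH (phenol)) ≈ 10
CH₃CH₂O⁻: pKₐ(CH₃CH₂OH) ≈ 16
amide anion (NH₂⁻): pKₐ(NH₃) ≈ 38
Listed from poorest to best leaving group as asked.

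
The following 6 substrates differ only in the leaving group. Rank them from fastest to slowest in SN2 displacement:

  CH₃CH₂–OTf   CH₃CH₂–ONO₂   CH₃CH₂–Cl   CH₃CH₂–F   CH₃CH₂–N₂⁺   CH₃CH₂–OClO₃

With the same alkyl group throughout, only the leaving group differentiates the rates.
A good leaving group is a weak base: the lower the pKₐ of its conjugate acid, the more readily it departs.
CH₃CH₂–N₂⁺ loses N₂: no meaningful conjugate acid; N₂ departs as an exceptionally stable neutral molecule
CH₃CH₂–OTf loses OTf⁻: pKₐ(CF₃SO₃H (triflic acid)) ≈ -14
CH₃CH₂–OClO₃ loses ClO₄⁻: pKₐ(HClO₄) ≈ -10
CH₃CH₂–Cl loses Cl⁻: pKₐ(HCl) ≈ -7
CH₃CH₂–ONO₂ loses NO₃⁻: pKₐ(HNO₃) ≈ -1.3
CH₃CH₂–F loses F⁻: pKₐ(HF) ≈ 3.2

CH₃CH₂–N₂⁺ > CH₃CH₂–OTf > CH₃CH₂–OClO₃ > CH₃CH₂–Cl > CH₃CH₂–ONO₂ > CH₃CH₂–F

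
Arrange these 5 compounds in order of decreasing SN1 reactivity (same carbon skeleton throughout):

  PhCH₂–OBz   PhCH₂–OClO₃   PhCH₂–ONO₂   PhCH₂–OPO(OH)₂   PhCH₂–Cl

PhCH₂–OClO₃ > PhCH₂–Cl > PhCH₂–ONO₂ > PhCH₂–OPO(OH)₂ > PhCH₂–OBz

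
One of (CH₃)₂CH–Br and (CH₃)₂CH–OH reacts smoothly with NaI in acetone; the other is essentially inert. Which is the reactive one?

(CH₃)₂CH–Br

From (CH₃)₂CH–OH the departing group would be OH⁻ (pKₐ(H₂O) ≈ 15.7). Strong base; essentially never leaves without prior activation.
From (CH₃)₂CH–Br the leaving group is Br⁻ (pKₐ(HBr) ≈ -9). Weak base; good leaving group.
(In practice (CH₃)₂CH–Br is made from (CH₃)₂CH–OH by treatment with PBr₃, replacing the hydroxyl with bromide.)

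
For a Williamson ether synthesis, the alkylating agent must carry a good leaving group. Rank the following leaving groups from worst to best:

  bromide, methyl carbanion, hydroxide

methyl carbanion < hydroxide < bromide

The more stable X⁻ (or X) is on its own — i.e. the weaker a base it is — the better a leaving group it makes.
bromide: pKₐ(HBr) ≈ -9
hydroxide: pKₐ(H₂O) ≈ 15.7
methyl carbanion: pKₐ(CH₄) ≈ 48
Listed from poorest to best leaving group as asked.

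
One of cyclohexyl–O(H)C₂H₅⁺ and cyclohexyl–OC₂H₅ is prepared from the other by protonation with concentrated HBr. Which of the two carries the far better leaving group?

From cyclohexyl–OC₂H₅ the departing group would be CH₃CH₂O⁻ (pKₐ(CH₃CH₂OH) ≈ 16). Strong base; alkoxides do not leave unassisted.
From cyclohexyl–O(H)C₂H₅⁺ the leaving group is R'OH (pKₐ(R'OH₂⁺) ≈ -2.4). Neutral; leaves from a protonated ether (an oxonium ion, R–O(H)R'⁺).
Protonation with concentrated HBr works by allowing neutral ethanol, rather than ethoxide, to depart, making cyclohexyl–O(H)C₂H₅⁺ enormously more reactive.

cyclohexyl–O(H)C₂H₅⁺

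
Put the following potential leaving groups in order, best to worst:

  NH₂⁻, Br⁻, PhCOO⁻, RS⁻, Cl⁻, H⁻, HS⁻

Leaving-group ability tracks the stability of the departed species; conjugate-acid pKₐ is the usual yardstick (lower pKₐ → better LG).
Br⁻: pKₐ(HBr) ≈ -9
Cl⁻: pKₐ(HCl) ≈ -7
PhCOO⁻: pKₐ(C₆H₅COOH) ≈ 4.2
HS⁻: pKₐ(H₂S) ≈ 7
RS⁻: pKₐ(RSH (a thiol)) ≈ 10.5
H⁻: pKₐ(H₂) ≈ 36
NH₂⁻: pKₐ(NH₃) ≈ 38

Br⁻ > Cl⁻ > PhCOO⁻ > HS⁻ > RS⁻ > H⁻ > NH₂⁻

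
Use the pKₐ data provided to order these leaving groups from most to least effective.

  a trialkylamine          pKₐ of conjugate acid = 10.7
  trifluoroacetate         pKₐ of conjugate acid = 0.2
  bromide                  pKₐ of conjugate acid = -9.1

Lower conjugate-acid pKₐ ⇒ weaker base ⇒ better leaving group.
Sorting by the given values: bromide (-9.1), trifluoroacetate (0.2), a trialkylamine (10.7).

bromide > trifluoroacetate > a trialkylamine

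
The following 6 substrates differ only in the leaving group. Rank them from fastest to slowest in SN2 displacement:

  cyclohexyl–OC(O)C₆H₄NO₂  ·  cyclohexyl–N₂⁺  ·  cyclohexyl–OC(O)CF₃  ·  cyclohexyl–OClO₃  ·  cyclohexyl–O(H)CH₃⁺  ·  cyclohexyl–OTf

Same R in every case — rank the leaving groups.
A good leaving group is a weak base: the lower the pKₐ of its conjugate acid, the more readily it departs.
cyclohexyl–N₂⁺ loses N₂: no meaningful conjugate acid; N₂ departs as an exceptionally stable neutral molecule
cyclohexyl–OTf loses OTf⁻: pKₐ(CF₃SO₃H (triflic acid)) ≈ -14
cyclohexyl–OClO₃ loses ClO₄⁻: pKₐ(HClO₄) ≈ -10
cyclohexyl–O(H)CH₃⁺ loses R'OH: pKₐ(R'OH₂⁺) ≈ -2.4
cyclohexyl–OC(O)CF₃ loses CF₃COO⁻: pKₐ(CF₃COOH) ≈ 0.2
cyclohexyl–OC(O)C₆H₄NO₂ loses p-O₂N–C₆H₄–COO⁻: pKₐ(p-nitrobenzoic acid) ≈ 3.4

cyclohexyl–N₂⁺ > cyclohexyl–OTf > cyclohexyl–OClO₃ > cyclohexyl–O(H)CH₃⁺ > cyclohexyl–OC(O)CF₃ > cyclohexyl–OC(O)C₆H₄NO₂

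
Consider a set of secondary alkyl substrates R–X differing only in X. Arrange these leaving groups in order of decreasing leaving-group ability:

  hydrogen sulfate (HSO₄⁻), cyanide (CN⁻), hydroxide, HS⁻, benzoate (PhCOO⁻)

hydrogen sulfate (HSO₄⁻) > benzoate (PhCOO⁻) > HS⁻ > cyanide (CN⁻) > hydroxide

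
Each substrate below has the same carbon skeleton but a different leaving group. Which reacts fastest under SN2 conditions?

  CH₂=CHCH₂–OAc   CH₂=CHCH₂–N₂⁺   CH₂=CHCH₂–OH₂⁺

CH₂=CHCH₂–N₂⁺

With the same alkyl group throughout, only the leaving group differentiates the rates.
The more stable X⁻ (or X) is on its own — i.e. the weaker a base it is — the better a leaving group it makes.
CH₂=CHCH₂–N₂⁺ loses N₂: no meaningful conjugate acid; N₂ departs as an exceptionally stable neutral molecule
CH₂=CHCH₂–OH₂⁺ loses H₂O: pKₐ(H₃O⁺) ≈ -1.7
CH₂=CHCH₂–OAc loses AcO⁻: pKₐ(CH₃COOH) ≈ 4.8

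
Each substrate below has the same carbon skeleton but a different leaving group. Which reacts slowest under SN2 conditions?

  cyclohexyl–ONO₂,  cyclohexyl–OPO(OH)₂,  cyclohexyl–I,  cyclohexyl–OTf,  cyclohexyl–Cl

cyclohexyl–OPO(OH)₂

Identical carbon frameworks mean the comparison reduces to leaving-group quality.
The more stable X⁻ (or X) is on its own — i.e. the weaker a base it is — the better a leaving group it makes.
cyclohexyl–OTf loses OTf⁻: pKₐ(CF₃SO₃H (triflic acid)) ≈ -14
cyclohexyl–I loses I⁻: pKₐ(HI) ≈ -10
cyclohexyl–Cl loses Cl⁻: pKₐ(HCl) ≈ -7
cyclohexyl–ONO₂ loses NO₃⁻: pKₐ(HNO₃) ≈ -1.3
cyclohexyl–OPO(OH)₂ loses H₂PO₄⁻: pKₐ(H₃PO₄) ≈ 2.1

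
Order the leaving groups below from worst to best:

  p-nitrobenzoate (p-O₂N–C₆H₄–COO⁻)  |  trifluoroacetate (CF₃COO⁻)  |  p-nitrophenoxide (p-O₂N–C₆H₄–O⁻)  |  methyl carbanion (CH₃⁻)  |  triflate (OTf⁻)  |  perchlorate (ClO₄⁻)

Leaving-group ability tracks the stability of the departed species; conjugate-acid pKₐ is the usual yardstick (lower pKₐ → better LG).
triflate (OTf⁻): pKₐ(CF₃SO₃H (triflic acid)) ≈ -14
perchlorate (ClO₄⁻): pKₐ(HClO₄) ≈ -10
trifluoroacetate (CF₃COO⁻): pKₐ(CF₃COOH) ≈ 0.2
p-nitrobenzoate (p-O₂N–C₆H₄–COO⁻): pKₐ(p-nitrobenzoic acid) ≈ 3.4
p-nitrophenoxide (p-O₂N–C₆H₄–O⁻): pKₐ(p-nitrophenol) ≈ 7.2
methyl carbanion (CH₃⁻): pKₐ(CH₄) ≈ 48
The question asks for worst first, so the sequence is read in increasing leaving-group ability.

methyl carbanion (CH₃⁻) < p-nitrophenoxide (p-O₂N–C₆H₄–O⁻) < p-nitrobenzoate (p-O₂N–C₆H₄–COO⁻) < trifluoroacetate (CF₃COO⁻) < perchlorate (ClO₄⁻) < triflate (OTf⁻)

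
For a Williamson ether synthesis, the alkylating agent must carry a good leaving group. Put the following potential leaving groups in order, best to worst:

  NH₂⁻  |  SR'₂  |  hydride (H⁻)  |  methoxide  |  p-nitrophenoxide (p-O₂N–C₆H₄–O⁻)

SR'₂ > p-nitrophenoxide (p-O₂N–C₆H₄–O⁻) > methoxide > hydride (H⁻) > NH₂⁻

Leaving-group ability tracks the stability of the departed species; conjugate-acid pKₐ is the usual yardstick (lower pKₐ → better LG).
SR'₂: pKₐ(R'₂SH⁺) ≈ -7
p-nitrophenoxide (p-O₂N–C₆H₄–O⁻): pKₐ(p-nitrophenol) ≈ 7.2 — nitro group delocalises the charge; the classic chromogenic LG
methoxide: pKₐ(CH₃OH) ≈ 15.5
hydride (H⁻): pKₐ(H₂) ≈ 36
NH₂⁻: pKₐ(NH₃) ≈ 38 — extremely strong base; never a leaving group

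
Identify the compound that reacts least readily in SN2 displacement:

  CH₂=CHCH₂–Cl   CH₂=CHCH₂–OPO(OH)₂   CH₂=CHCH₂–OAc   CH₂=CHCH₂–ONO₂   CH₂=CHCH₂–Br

Identical carbon frameworks mean the comparison reduces to leaving-group quality.
The more stable X⁻ (or X) is on its own — i.e. the weaker a base it is — the better a leaving group it makes.
CH₂=CHCH₂–Br loses Br⁻: pKₐ(HBr) ≈ -9
CH₂=CHCH₂–Cl loses Cl⁻: pKₐ(HCl) ≈ -7
CH₂=CHCH₂–ONO₂ loses NO₃⁻: pKₐ(HNO₃) ≈ -1.3
CH₂=CHCH₂–OPO(OH)₂ loses H₂PO₄⁻: pKₐ(H₃PO₄) ≈ 2.1
CH₂=CHCH₂–OAc loses AcO⁻: pKₐ(CH₃COOH) ≈ 4.8

CH₂=CHCH₂–OAc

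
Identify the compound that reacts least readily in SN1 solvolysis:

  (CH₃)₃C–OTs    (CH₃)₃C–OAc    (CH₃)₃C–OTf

Same R in every case — rank the leaving groups.
The more stable X⁻ (or X) is on its own — i.e. the weaker a base it is — the better a leaving group it makes.
(CH₃)₃C–OTf loses OTf⁻: pKₐ(CF₃SO₃H (triflic acid)) ≈ -14
(CH₃)₃C–OTs loses OTs⁻: pKₐ(p-CH₃C₆H₄SO₃H (TsOH)) ≈ -2.8
(CH₃)₃C–OAc loses AcO⁻: pKₐ(CH₃COOH) ≈ 4.8

(CH₃)₃C–OAc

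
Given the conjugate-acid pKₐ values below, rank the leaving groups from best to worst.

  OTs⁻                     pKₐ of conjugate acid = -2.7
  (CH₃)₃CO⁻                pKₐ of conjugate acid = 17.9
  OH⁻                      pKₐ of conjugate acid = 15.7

OTs⁻ > OH⁻ > (CH₃)₃CO⁻

Lower conjugate-acid pKₐ ⇒ weaker base ⇒ better leaving group.
Sorting by the given values: OTs⁻ (-2.7), OH⁻ (15.7), (CH₃)₃CO⁻ (17.9).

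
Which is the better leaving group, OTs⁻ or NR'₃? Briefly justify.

OTs⁻

OTs⁻ is the better leaving group.
pKₐ(p-CH₃C₆H₄SO₃H (TsOH)) ≈ -2.8 versus pKₐ(R'₃NH⁺) ≈ 10.7: OTs⁻ is the much weaker base.
Resonance-delocalised arenesulfonate.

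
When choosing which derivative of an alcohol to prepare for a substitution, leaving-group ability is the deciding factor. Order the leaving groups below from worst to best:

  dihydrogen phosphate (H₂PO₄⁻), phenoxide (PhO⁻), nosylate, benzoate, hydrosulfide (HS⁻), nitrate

nosylate: pKₐ(p-O₂NC₆H₄SO₃H) ≈ -3.5 — p-nitro group further stabilises the sulfonate
nitrate: pKₐ(HNO₃) ≈ -1.3 — resonance-delocalised over three oxygens
dihydrogen phosphate (H₂PO₄⁻): pKₐ(H₃PO₄) ≈ 2.1
benzoate: pKₐ(C₆H₅COOH) ≈ 4.2
hydrosulfide (HS⁻): pKₐ(H₂S) ≈ 7
phenoxide (PhO⁻): pKₐ(C₆H₅OH (phenol)) ≈ 10
Listed from poorest to best leaving group as asked.

phenoxide (PhO⁻) < hydrosulfide (HS⁻) < benzoate < dihydrogen phosphate (H₂PO₄⁻) < nitrate < nosylate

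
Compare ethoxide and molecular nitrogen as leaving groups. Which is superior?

molecular nitrogen

molecular nitrogen is the better leaving group.
N₂ is the ultimate leaving group — it departs as an exceptionally stable neutral molecule, whereas ethoxide (pKₐ(CH₃CH₂OH) ≈ 16) is far more basic.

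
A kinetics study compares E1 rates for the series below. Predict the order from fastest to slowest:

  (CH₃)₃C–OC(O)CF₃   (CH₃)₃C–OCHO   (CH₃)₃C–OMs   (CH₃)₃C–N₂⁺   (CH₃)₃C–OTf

(CH₃)₃C–N₂⁺ > (CH₃)₃C–OTf > (CH₃)₃C–OMs > (CH₃)₃C–OC(O)CF₃ > (CH₃)₃C–OCHO

Identical carbon frameworks mean the comparison reduces to leaving-group quality.
A good leaving group is a weak base: the lower the pKₐ of its conjugate acid, the more readily it departs.
(CH₃)₃C–N₂⁺ loses N₂: no meaningful conjugate acid; N₂ departs as an exceptionally stable neutral molecule
(CH₃)₃C–OTf loses OTf⁻: pKₐ(CF₃SO₃H (triflic acid)) ≈ -14
(CH₃)₃C–OMs loses OMs⁻: pKₐ(CH₃SO₃H (MsOH)) ≈ -1.9
(CH₃)₃C–OC(O)CF₃ loses CF₃COO⁻: pKₐ(CF₃COOH) ≈ 0.2
(CH₃)₃C–OCHO loses HCOO⁻: pKₐ(HCOOH) ≈ 3.8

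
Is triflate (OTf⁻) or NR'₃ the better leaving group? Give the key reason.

triflate (OTf⁻) is the better leaving group.
pKₐ(CF₃SO₃H (triflic acid)) ≈ -14 versus pKₐ(R'₃NH⁺) ≈ 10.7: triflate (OTf⁻) is the much weaker base.
Charge spread over three oxygens and a CF₃ group; the premier leaving group in synthesis.

triflate (OTf⁻)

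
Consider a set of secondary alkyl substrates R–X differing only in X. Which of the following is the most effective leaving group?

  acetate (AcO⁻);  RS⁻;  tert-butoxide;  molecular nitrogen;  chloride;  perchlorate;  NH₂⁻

molecular nitrogen

A good leaving group is a weak base: the lower the pKₐ of its conjugate acid, the more readily it departs.
molecular nitrogen: no meaningful conjugate acid; N₂ departs as an exceptionally stable neutral molecule
perchlorate: pKₐ(HClO₄) ≈ -10
chloride: pKₐ(HCl) ≈ -7
acetate (AcO⁻): pKₐ(CH₃COOH) ≈ 4.8
RS⁻: pKₐ(RSH (a thiol)) ≈ 10.5
tert-butoxide: pKₐ(t-BuOH) ≈ 18
NH₂⁻: pKₐ(NH₃) ≈ 38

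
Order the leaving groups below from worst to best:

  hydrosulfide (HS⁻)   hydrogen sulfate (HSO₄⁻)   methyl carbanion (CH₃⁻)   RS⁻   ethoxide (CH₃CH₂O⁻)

methyl carbanion (CH₃⁻) < ethoxide (CH₃CH₂O⁻) < RS⁻ < hydrosulfide (HS⁻) < hydrogen sulfate (HSO₄⁻)

Rank by basicity of the departing species: weakest base leaves most easily.
hydrogen sulfate (HSO₄⁻): pKₐ(H₂SO₄) ≈ -3 — conjugate base of a strong mineral acid
hydrosulfide (HS⁻): pKₐ(H₂S) ≈ 7 — larger and more polarisable than the oxygen analogue
RS⁻: pKₐ(RSH (a thiol)) ≈ 10.5 — moderately basic; rarely leaves without activation
ethoxide (CH₃CH₂O⁻): pKₐ(CH₃CH₂OH) ≈ 16
methyl carbanion (CH₃⁻): pKₐ(CH₄) ≈ 48
Reversing gives the worst-to-best order requested.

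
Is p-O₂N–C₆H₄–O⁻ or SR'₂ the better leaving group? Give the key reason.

SR'₂

SR'₂ is the better leaving group.
pKₐ(R'₂SH⁺) ≈ -7 versus pKₐ(p-nitrophenol) ≈ 7.2: SR'₂ is the much weaker base.
Neutral; leaves from a sulfonium salt (R–SR'₂⁺).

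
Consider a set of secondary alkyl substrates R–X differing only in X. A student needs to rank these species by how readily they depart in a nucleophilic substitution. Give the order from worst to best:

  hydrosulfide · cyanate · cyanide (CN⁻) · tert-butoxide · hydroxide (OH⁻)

cyanate: pKₐ(HOCN) ≈ 3.5
hydrosulfide: pKₐ(H₂S) ≈ 7 — larger and more polarisable than the oxygen analogue
cyanide (CN⁻): pKₐ(HCN) ≈ 9.2 — sp carbon stabilises the charge somewhat, but still a poor LG
hydroxide (OH⁻): pKₐ(H₂O) ≈ 15.7 — strong base; essentially never leaves without prior activation
tert-butoxide: pKₐ(t-BuOH) ≈ 18
The question asks for worst first, so the sequence is read in increasing leaving-group ability.

tert-butoxide < hydroxide (OH⁻) < cyanide (CN⁻) < hydrosulfide < cyanate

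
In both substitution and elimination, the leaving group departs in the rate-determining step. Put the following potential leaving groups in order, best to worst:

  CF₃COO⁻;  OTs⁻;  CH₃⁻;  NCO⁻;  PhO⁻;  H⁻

Leaving-group ability tracks the stability of the departed species; conjugate-acid pKₐ is the usual yardstick (lower pKₐ → better LG).
OTs⁻: pKₐ(p-CH₃C₆H₄SO₃H (TsOH)) ≈ -2.8
CF₃COO⁻: pKₐ(CF₃COOH) ≈ 0.2 — strongly electron-withdrawing CF₃ stabilises the carboxylate
NCO⁻: pKₐ(HOCN) ≈ 3.5 — resonance between N and O
PhO⁻: pKₐ(C₆H₅OH (phenol)) ≈ 10 — resonance into the ring helps, but still a poor LG
H⁻: pKₐ(H₂) ≈ 36 — extremely strong base; leaves only in special hydride-transfer contexts
CH₃⁻: pKₐ(CH₄) ≈ 48 — unstabilised carbanion; the worst conceivable leaving group

OTs⁻ > CF₃COO⁻ > NCO⁻ > PhO⁻ > H⁻ > CH₃⁻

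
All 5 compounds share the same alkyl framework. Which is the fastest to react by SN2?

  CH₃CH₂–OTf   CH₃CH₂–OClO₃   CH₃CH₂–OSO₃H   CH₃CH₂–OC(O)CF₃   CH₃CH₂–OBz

CH₃CH₂–OTf

Same R in every case — rank the leaving groups.
A good leaving group is a weak base: the lower the pKₐ of its conjugate acid, the more readily it departs.
CH₃CH₂–OTf loses OTf⁻: pKₐ(CF₃SO₃H (triflic acid)) ≈ -14
CH₃CH₂–OClO₃ loses ClO₄⁻: pKₐ(HClO₄) ≈ -10
CH₃CH₂–OSO₃H loses HSO₄⁻: pKₐ(H₂SO₄) ≈ -3
CH₃CH₂–OC(O)CF₃ loses CF₃COO⁻: pKₐ(CF₃COOH) ≈ 0.2
CH₃CH₂–OBz loses PhCOO⁻: pKₐ(C₆H₅COOH) ≈ 4.2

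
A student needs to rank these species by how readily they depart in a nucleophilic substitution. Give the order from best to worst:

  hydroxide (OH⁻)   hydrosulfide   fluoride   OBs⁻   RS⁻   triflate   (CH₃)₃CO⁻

The more stable X⁻ (or X) is on its own — i.e. the weaker a base it is — the better a leaving group it makes.
triflate: pKₐ(CF₃SO₃H (triflic acid)) ≈ -14
OBs⁻: pKₐ(p-BrC₆H₄SO₃H) ≈ -2.8
fluoride: pKₐ(HF) ≈ 3.2
hydrosulfide: pKₐ(H₂S) ≈ 7
RS⁻: pKₐ(RSH (a thiol)) ≈ 10.5
hydroxide (OH⁻): pKₐ(H₂O) ≈ 15.7
(CH₃)₃CO⁻: pKₐ(t-BuOH) ≈ 18

triflate > OBs⁻ > fluoride > hydrosulfide > RS⁻ > hydroxide (OH⁻) > (CH₃)₃CO⁻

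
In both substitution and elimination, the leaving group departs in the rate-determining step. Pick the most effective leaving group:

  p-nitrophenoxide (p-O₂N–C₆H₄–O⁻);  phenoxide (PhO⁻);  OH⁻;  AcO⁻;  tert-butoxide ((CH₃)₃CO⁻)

Rank by basicity of the departing species: weakest base leaves most easily.
AcO⁻: pKₐ(CH₃COOH) ≈ 4.8
p-nitrophenoxide (p-O₂N–C₆H₄–O⁻): pKₐ(p-nitrophenol) ≈ 7.2
phenoxide (PhO⁻): pKₐ(C₆H₅OH (phenol)) ≈ 10
OH⁻: pKₐ(H₂O) ≈ 15.7
tert-butoxide ((CH₃)₃CO⁻): pKₐ(t-BuOH) ≈ 18

AcO⁻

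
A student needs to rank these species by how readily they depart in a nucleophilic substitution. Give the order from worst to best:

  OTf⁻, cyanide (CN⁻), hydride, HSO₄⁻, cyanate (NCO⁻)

hydride < cyanide (CN⁻) < cyanate (NCO⁻) < HSO₄⁻ < OTf⁻

Leaving-group ability tracks the stability of the departed species; conjugate-acid pKₐ is the usual yardstick (lower pKₐ → better LG).
OTf⁻: pKₐ(CF₃SO₃H (triflic acid)) ≈ -14 — charge spread over three oxygens and a CF₃ group; the premier leaving group in synthesis
HSO₄⁻: pKₐ(H₂SO₄) ≈ -3 — conjugate base of a strong mineral acid
cyanate (NCO⁻): pKₐ(HOCN) ≈ 3.5 — resonance between N and O
cyanide (CN⁻): pKₐ(HCN) ≈ 9.2 — sp carbon stabilises the charge somewhat, but still a poor LG
hydride: pKₐ(H₂) ≈ 36
Listed from poorest to best leaving group as asked.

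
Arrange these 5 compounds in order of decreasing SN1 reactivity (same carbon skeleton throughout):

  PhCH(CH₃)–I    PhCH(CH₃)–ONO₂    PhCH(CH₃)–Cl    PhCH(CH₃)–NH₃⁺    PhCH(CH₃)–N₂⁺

The skeletons are identical, so relative rate is governed entirely by leaving-group ability.
The more stable X⁻ (or X) is on its own — i.e. the weaker a base it is — the better a leaving group it makes.
PhCH(CH₃)–N₂⁺ loses N₂: no meaningful conjugate acid; N₂ departs as an exceptionally stable neutral molecule
PhCH(CH₃)–I loses I⁻: pKₐ(HI) ≈ -10
PhCH(CH₃)–Cl loses Cl⁻: pKₐ(HCl) ≈ -7
PhCH(CH₃)–ONO₂ loses NO₃⁻: pKₐ(HNO₃) ≈ -1.3
PhCH(CH₃)–NH₃⁺ loses NH₃: pKₐ(NH₄⁺) ≈ 9.2

PhCH(CH₃)–N₂⁺ > PhCH(CH₃)–I > PhCH(CH₃)–Cl > PhCH(CH₃)–ONO₂ > PhCH(CH₃)–NH₃⁺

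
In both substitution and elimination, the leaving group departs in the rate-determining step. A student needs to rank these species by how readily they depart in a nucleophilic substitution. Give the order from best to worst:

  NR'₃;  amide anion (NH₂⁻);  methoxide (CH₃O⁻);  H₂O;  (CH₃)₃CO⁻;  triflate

triflate > H₂O > NR'₃ > methoxide (CH₃O⁻) > (CH₃)₃CO⁻ > amide anion (NH₂⁻)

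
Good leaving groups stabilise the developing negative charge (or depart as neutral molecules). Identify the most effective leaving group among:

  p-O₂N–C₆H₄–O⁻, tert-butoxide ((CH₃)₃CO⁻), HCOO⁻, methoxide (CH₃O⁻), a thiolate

HCOO⁻

Leaving-group ability tracks the stability of the departed species; conjugate-acid pKₐ is the usual yardstick (lower pKₐ → better LG).
HCOO⁻: pKₐ(HCOOH) ≈ 3.8
p-O₂N–C₆H₄–O⁻: pKₐ(p-nitrophenol) ≈ 7.2
a thiolate: pKₐ(RSH (a thiol)) ≈ 10.5
methoxide (CH₃O⁻): pKₐ(CH₃OH) ≈ 15.5
tert-butoxide ((CH₃)₃CO⁻): pKₐ(t-BuOH) ≈ 18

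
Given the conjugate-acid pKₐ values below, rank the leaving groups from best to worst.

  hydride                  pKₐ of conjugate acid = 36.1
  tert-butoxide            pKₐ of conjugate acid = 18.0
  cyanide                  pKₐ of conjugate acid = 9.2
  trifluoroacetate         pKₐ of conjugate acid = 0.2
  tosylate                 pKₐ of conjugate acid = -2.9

tosylate > trifluoroacetate > cyanide > tert-butoxide > hydride

Lower conjugate-acid pKₐ ⇒ weaker base ⇒ better leaving group.
Sorting by the given values: tosylate (-2.9), trifluoroacetate (0.2), cyanide (9.2), tert-butoxide (18.0), hydride (36.1).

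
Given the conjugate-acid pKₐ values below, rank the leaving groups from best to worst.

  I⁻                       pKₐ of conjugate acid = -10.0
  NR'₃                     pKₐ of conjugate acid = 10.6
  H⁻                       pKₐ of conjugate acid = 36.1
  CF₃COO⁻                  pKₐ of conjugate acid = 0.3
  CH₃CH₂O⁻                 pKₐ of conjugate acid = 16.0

I⁻ > CF₃COO⁻ > NR'₃ > CH₃CH₂O⁻ > H⁻

Lower conjugate-acid pKₐ ⇒ weaker base ⇒ better leaving group.
Sorting by the given values: I⁻ (-10.0), CF₃COO⁻ (0.3), NR'₃ (10.6), CH₃CH₂O⁻ (16.0), H⁻ (36.1).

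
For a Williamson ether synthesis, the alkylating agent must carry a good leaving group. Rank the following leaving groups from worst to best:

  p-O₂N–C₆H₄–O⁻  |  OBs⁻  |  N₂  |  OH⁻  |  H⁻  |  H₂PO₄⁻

The more stable X⁻ (or X) is on its own — i.e. the weaker a base it is — the better a leaving group it makes.
N₂: no meaningful conjugate acid; N₂ departs as an exceptionally stable neutral molecule
OBs⁻: pKₐ(p-BrC₆H₄SO₃H) ≈ -2.8
H₂PO₄⁻: pKₐ(H₃PO₄) ≈ 2.1
p-O₂N–C₆H₄–O⁻: pKₐ(p-nitrophenol) ≈ 7.2
OH⁻: pKₐ(H₂O) ≈ 15.7
H⁻: pKₐ(H₂) ≈ 36
The question asks for worst first, so the sequence is read in increasing leaving-group ability.

H⁻ < OH⁻ < p-O₂N–C₆H₄–O⁻ < H₂PO₄⁻ < OBs⁻ < N₂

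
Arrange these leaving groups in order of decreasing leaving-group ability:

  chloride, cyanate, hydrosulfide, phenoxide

chloride > cyanate > hydrosulfide > phenoxide

Leaving-group ability tracks the stability of the departed species; conjugate-acid pKₐ is the usual yardstick (lower pKₐ → better LG).
chloride: pKₐ(HCl) ≈ -7
cyanate: pKₐ(HOCN) ≈ 3.5
hydrosulfide: pKₐ(H₂S) ≈ 7
phenoxide: pKₐ(C₆H₅OH (phenol)) ≈ 10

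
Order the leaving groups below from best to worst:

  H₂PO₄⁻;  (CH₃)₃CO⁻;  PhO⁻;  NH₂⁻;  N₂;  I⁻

N₂ > I⁻ > H₂PO₄⁻ > PhO⁻ > (CH₃)₃CO⁻ > NH₂⁻

Rank by basicity of the departing species: weakest base leaves most easily.
N₂: no meaningful conjugate acid; N₂ departs as an exceptionally stable neutral molecule
I⁻: pKₐ(HI) ≈ -10
H₂PO₄⁻: pKₐ(H₃PO₄) ≈ 2.1
PhO⁻: pKₐ(C₆H₅OH (phenol)) ≈ 10
(CH₃)₃CO⁻: pKₐ(t-BuOH) ≈ 18
NH₂⁻: pKₐ(NH₃) ≈ 38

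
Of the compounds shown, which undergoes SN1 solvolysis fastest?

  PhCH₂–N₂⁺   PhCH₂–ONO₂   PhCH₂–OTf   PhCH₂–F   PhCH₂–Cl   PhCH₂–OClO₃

PhCH₂–N₂⁺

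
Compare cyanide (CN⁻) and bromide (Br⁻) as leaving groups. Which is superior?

bromide (Br⁻) is the better leaving group.
pKₐ(HBr) ≈ -9 versus pKₐ(HCN) ≈ 9.2: bromide (Br⁻) is the much weaker base.
Weak base; good leaving group.

bromide (Br⁻)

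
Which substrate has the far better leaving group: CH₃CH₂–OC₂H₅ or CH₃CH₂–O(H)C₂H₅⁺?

CH₃CH₂–O(H)C₂H₅⁺

From CH₃CH₂–OC₂H₅ the departing group would be CH₃CH₂O⁻ (pKₐ(CH₃CH₂OH) ≈ 16). Strong base; alkoxides do not leave unassisted.
From CH₃CH₂–O(H)C₂H₅⁺ the leaving group is R'OH (pKₐ(R'OH₂⁺) ≈ -2.4). Neutral; leaves from a protonated ether (an oxonium ion, R–O(H)R'⁺).
(In practice CH₃CH₂–O(H)C₂H₅⁺ is made from CH₃CH₂–OC₂H₅ by protonation with concentrated HBr, allowing neutral ethanol, rather than ethoxide, to depart.)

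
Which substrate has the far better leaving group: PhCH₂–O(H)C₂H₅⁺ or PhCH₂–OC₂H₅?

From PhCH₂–OC₂H₅ the departing group would be CH₃CH₂O⁻ (pKₐ(CH₃CH₂OH) ≈ 16). Strong base; alkoxides do not leave unassisted.
From PhCH₂–O(H)C₂H₅⁺ the leaving group is R'OH (pKₐ(R'OH₂⁺) ≈ -2.4). Neutral; leaves from a protonated ether (an oxonium ion, R–O(H)R'⁺).
(In practice PhCH₂–O(H)C₂H₅⁺ is made from PhCH₂–OC₂H₅ by protonation with concentrated HBr, allowing neutral ethanol, rather than ethoxide, to depart.)

PhCH₂–O(H)C₂H₅⁺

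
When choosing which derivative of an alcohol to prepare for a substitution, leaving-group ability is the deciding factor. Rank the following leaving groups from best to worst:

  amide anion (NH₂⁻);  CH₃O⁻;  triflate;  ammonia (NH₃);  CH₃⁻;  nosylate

triflate > nosylate > ammonia (NH₃) > CH₃O⁻ > amide anion (NH₂⁻) > CH₃⁻

Leaving-group ability tracks the stability of the departed species; conjugate-acid pKₐ is the usual yardstick (lower pKₐ → better LG).
triflate: pKₐ(CF₃SO₃H (triflic acid)) ≈ -14
nosylate: pKₐ(p-O₂NC₆H₄SO₃H) ≈ -3.5
ammonia (NH₃): pKₐ(NH₄⁺) ≈ 9.2
CH₃O⁻: pKₐ(CH₃OH) ≈ 15.5
amide anion (NH₂⁻): pKₐ(NH₃) ≈ 38
CH₃⁻: pKₐ(CH₄) ≈ 48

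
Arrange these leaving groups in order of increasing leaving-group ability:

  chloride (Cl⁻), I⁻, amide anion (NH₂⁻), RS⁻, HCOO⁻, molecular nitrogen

A good leaving group is a weak base: the lower the pKₐ of its conjugate acid, the more readily it departs.
molecular nitrogen: no meaningful conjugate acid; N₂ departs as an exceptionally stable neutral molecule
I⁻: pKₐ(HI) ≈ -10 — large, highly polarisable; very weak base
chloride (Cl⁻): pKₐ(HCl) ≈ -7
HCOO⁻: pKₐ(HCOOH) ≈ 3.8 — resonance-stabilised carboxylate
RS⁻: pKₐ(RSH (a thiol)) ≈ 10.5 — moderately basic; rarely leaves without activation
amide anion (NH₂⁻): pKₐ(NH₃) ≈ 38 — extremely strong base; never a leaving group
Reversing gives the worst-to-best order requested.

amide anion (NH₂⁻) < RS⁻ < HCOO⁻ < chloride (Cl⁻) < I⁻ < molecular nitrogen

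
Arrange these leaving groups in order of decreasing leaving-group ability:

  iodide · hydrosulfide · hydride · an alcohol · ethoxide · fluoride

iodide > an alcohol > fluoride > hydrosulfide > ethoxide > hydride

A good leaving group is a weak base: the lower the pKₐ of its conjugate acid, the more readily it departs.
iodide: pKₐ(HI) ≈ -10
an alcohol: pKₐ(R'OH₂⁺) ≈ -2.4
fluoride: pKₐ(HF) ≈ 3.2
hydrosulfide: pKₐ(H₂S) ≈ 7
ethoxide: pKₐ(CH₃CH₂OH) ≈ 16
hydride: pKₐ(H₂) ≈ 36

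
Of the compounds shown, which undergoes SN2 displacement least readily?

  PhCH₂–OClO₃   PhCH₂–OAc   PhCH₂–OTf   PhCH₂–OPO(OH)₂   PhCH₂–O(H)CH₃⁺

Same R in every case — rank the leaving groups.
Rank by basicity of the departing species: weakest base leaves most easily.
PhCH₂–OTf loses OTf⁻: pKₐ(CF₃SO₃H (triflic acid)) ≈ -14
PhCH₂–OClO₃ loses ClO₄⁻: pKₐ(HClO₄) ≈ -10
PhCH₂–O(H)CH₃⁺ loses R'OH: pKₐ(R'OH₂⁺) ≈ -2.4
PhCH₂–OPO(OH)₂ loses H₂PO₄⁻: pKₐ(H₃PO₄) ≈ 2.1
PhCH₂–OAc loses AcO⁻: pKₐ(CH₃COOH) ≈ 4.8

PhCH₂–OAc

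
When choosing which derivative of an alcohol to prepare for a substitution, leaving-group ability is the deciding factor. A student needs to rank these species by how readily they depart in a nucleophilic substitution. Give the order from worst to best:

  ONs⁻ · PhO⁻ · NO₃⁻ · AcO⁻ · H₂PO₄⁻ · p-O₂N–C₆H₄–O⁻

PhO⁻ < p-O₂N–C₆H₄–O⁻ < AcO⁻ < H₂PO₄⁻ < NO₃⁻ < ONs⁻

ONs⁻: pKₐ(p-O₂NC₆H₄SO₃H) ≈ -3.5
NO₃⁻: pKₐ(HNO₃) ≈ -1.3
H₂PO₄⁻: pKₐ(H₃PO₄) ≈ 2.1 — moderate base; biological leaving group after further activation
AcO⁻: pKₐ(CH₃COOH) ≈ 4.8 — resonance-stabilised but still a weak base
p-O₂N–C₆H₄–O⁻: pKₐ(p-nitrophenol) ≈ 7.2
PhO⁻: pKₐ(C₆H₅OH (phenol)) ≈ 10 — resonance into the ring helps, but still a poor LG
Reversing gives the worst-to-best order requested.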